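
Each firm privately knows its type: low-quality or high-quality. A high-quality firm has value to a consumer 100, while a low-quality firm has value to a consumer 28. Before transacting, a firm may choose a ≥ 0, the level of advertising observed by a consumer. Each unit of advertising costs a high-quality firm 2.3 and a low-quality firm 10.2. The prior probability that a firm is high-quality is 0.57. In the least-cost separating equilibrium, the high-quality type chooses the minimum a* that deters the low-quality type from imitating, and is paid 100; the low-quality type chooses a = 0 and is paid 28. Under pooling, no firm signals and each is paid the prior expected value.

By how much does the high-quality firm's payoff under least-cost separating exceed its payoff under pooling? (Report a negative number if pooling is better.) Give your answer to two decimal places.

Least-cost separating signal: a* solves 28 = 100 − 10.2·a*, so a* = (100 − 28)/10.2 ≈ 7.0588.
High-quality type's separating payoff: 100 − 2.3 × a* = 100 − 2.3 × (100 − 28)/10.2 = 100 − 165.6/10.2 ≈ 83.7647.
Pooling payoff: 0.57 × 100 + 0.43 × 28 = 69.04.
Difference: 83.7647 − 69.04 = 14.7247, i.e. 14.72 to two decimal places.
The high-quality type prefers to separate.

14.72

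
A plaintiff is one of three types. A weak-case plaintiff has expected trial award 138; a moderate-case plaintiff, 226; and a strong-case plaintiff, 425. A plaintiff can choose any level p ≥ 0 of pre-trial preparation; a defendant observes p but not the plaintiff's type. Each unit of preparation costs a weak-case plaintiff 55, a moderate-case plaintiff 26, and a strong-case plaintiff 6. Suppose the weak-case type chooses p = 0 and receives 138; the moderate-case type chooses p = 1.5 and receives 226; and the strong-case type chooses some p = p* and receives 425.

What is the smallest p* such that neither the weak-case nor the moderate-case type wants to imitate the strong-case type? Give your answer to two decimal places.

9.15

Moderate-case type (on-path payoff 226 − 26×1.5 = 187) won't mimic when 187 ≥ 425 − 26·p*, i.e. p* ≥ 9.15.
Weak-case type (on-path payoff 138) won't mimic when 138 ≥ 425 − 55·p*, i.e. p* ≥ 5.22.
Both must hold, so p* = max(5.22, 9.15) = 9.15. The moderate-case type's constraint binds.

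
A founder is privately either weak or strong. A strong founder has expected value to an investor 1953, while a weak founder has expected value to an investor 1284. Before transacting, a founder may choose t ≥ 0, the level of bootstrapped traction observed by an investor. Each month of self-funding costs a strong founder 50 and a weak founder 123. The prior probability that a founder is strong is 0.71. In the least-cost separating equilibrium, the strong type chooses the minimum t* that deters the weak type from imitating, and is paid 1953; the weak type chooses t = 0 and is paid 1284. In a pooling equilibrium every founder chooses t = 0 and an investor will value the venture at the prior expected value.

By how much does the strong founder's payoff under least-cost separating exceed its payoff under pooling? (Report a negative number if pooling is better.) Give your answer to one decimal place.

-77.9

Least-cost separating signal: t* solves 1284 = 1953 − 123·t*, so t* = (1953 − 1284)/123 ≈ 5.4390.
Strong type's separating payoff: 1953 − 50 × t* = 1953 − 50 × (1953 − 1284)/123 = 1953 − 33450/123 ≈ 1681.049.
Pooling payoff: 0.71 × 1953 + 0.29 × 1284 = 1758.99.
Difference: 1681.049 − 1758.99 = -77.941, i.e. -77.9 to one decimal place.
The strong type would prefer the pooling outcome.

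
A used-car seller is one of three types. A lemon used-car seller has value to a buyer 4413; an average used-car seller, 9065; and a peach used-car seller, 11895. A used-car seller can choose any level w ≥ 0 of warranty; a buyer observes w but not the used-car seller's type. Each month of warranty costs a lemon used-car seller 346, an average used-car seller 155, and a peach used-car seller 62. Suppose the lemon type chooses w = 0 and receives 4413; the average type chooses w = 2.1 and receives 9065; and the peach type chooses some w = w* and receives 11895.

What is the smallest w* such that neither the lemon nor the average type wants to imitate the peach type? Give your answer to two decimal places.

Lemon type (on-path payoff 4413) won't mimic when 4413 ≥ 11895 − 346·w*, i.e. w* ≥ 21.62.
Average type (on-path payoff 9065 − 155×2.1 = 8739.5) won't mimic when 8739.5 ≥ 11895 − 155·w*, i.e. w* ≥ 20.36.
Both must hold, so w* = max(21.62, 20.36) = 21.62. The lemon type's constraint binds.

21.62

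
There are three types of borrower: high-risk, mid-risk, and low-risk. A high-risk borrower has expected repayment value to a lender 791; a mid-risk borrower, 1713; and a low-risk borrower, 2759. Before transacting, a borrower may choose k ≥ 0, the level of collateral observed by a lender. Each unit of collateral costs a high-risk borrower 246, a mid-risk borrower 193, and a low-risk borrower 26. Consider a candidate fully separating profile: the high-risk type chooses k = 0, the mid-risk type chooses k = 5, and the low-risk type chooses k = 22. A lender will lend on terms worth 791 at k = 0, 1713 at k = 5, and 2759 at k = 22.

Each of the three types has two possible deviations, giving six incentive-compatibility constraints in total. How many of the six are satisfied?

5

Low-risk (own payoff 2759 − 26×22 = 2187): to k=0 gives 791 → no gain ✓; to k=5 gives 1713 − 26×5 = 1583 → no gain ✓.
Mid-risk (own payoff 1713 − 193×5 = 748): to k=0 gives 791 → profitable ✗; to k=22 gives 2759 − 193×22 = -1487 → no gain ✓.
High-risk (own payoff 791): to k=5 gives 1713 − 246×5 = 483 → no gain ✓; to k=22 gives 2759 − 246×22 = -2653 → no gain ✓.
5 of the 6 constraints hold; not an equilibrium.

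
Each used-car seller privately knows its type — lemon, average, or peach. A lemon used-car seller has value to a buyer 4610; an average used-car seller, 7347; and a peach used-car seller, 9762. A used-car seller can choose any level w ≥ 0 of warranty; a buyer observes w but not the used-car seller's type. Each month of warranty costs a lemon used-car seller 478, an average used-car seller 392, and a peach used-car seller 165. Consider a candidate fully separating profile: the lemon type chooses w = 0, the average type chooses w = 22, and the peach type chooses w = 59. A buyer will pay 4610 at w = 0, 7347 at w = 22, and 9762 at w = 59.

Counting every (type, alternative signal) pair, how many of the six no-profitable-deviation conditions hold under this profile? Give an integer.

3

Peach (own payoff 9762 − 165×59 = 27): to w=0 gives 4610 → profitable ✗; to w=22 gives 7347 − 165×22 = 3717 → profitable ✗.
Lemon (own payoff 4610): to w=22 gives 7347 − 478×22 = -3169 → no gain ✓; to w=59 gives 9762 − 478×59 = -18440 → no gain ✓.
Average (own payoff 7347 − 392×22 = -1277): to w=0 gives 4610 → profitable ✗; to w=59 gives 9762 − 392×59 = -13366 → no gain ✓.
3 of the 6 constraints hold; not an equilibrium.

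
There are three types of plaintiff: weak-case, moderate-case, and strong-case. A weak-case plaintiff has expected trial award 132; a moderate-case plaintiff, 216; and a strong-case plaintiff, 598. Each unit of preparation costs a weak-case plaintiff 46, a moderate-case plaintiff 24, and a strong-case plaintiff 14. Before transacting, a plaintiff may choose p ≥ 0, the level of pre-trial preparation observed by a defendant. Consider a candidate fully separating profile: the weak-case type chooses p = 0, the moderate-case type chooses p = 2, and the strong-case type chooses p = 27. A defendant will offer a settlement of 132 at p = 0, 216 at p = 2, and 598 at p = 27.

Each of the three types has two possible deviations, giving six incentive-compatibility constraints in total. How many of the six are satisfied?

Weak-case (own payoff 132): to p=2 gives 216 − 46×2 = 124 → no gain ✓; to p=27 gives 598 − 46×27 = -644 → no gain ✓.
Strong-case (own payoff 598 − 14×27 = 220): to p=0 gives 132 → no gain ✓; to p=2 gives 216 − 14×2 = 188 → no gain ✓.
Moderate-case (own payoff 216 − 24×2 = 168): to p=0 gives 132 → no gain ✓; to p=27 gives 598 − 24×27 = -50 → no gain ✓.
6 of the 6 constraints hold; this profile is a separating equilibrium.

6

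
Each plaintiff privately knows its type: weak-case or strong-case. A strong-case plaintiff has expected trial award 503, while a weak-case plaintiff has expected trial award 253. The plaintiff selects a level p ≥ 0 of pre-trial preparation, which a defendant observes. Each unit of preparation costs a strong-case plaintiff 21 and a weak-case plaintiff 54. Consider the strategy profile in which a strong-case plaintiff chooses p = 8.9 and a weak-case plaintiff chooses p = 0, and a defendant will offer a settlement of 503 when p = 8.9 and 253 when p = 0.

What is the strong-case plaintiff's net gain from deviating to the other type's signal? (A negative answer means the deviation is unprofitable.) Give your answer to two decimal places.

Playing p = 8.9 the strong-case plaintiff receives 503 − 21 × 8.9 = 316.1.
Deviating to p = 0 yields 253 instead.
Gain from deviating: 253 − 316.1 = -63.10.
The gain is negative, so the strong-case type's incentive-compatibility constraint is satisfied.

-63.10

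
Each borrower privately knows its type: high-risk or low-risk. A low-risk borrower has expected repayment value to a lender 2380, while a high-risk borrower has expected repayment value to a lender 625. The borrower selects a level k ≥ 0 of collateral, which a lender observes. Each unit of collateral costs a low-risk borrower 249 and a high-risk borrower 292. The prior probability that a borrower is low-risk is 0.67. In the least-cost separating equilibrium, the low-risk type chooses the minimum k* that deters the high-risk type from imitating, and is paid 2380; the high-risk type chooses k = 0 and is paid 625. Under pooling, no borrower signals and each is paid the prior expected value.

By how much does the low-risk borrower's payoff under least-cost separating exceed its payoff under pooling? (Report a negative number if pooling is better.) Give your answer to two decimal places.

-917.41

Least-cost separating signal: k* solves 625 = 2380 − 292·k*, so k* = (2380 − 625)/292 ≈ 6.0103.
Low-risk type's separating payoff: 2380 − 249 × k* = 2380 − 249 × (2380 − 625)/292 = 2380 − 436995/292 ≈ 883.4418.
Pooling payoff: 0.67 × 2380 + 0.33 × 625 = 1800.85.
Difference: 883.4418 − 1800.85 = -917.4082, i.e. -917.41 to two decimal places.
The low-risk type would prefer the pooling outcome.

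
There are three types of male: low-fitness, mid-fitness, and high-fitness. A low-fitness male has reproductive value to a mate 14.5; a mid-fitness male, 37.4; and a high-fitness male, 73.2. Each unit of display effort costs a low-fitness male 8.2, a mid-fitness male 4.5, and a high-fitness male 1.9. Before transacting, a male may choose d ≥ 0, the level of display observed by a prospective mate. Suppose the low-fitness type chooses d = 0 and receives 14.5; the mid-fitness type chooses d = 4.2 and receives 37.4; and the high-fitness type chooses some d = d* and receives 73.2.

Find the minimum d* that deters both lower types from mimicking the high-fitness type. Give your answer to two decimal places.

Low-fitness type (on-path payoff 14.5) won't mimic when 14.5 ≥ 73.2 − 8.2·d*, i.e. d* ≥ 7.16.
Mid-fitness type (on-path payoff 37.4 − 4.5×4.2 = 18.5) won't mimic when 18.5 ≥ 73.2 − 4.5·d*, i.e. d* ≥ 12.16.
Both must hold, so d* = max(7.16, 12.16) = 12.16. The mid-fitness type's constraint binds.

12.16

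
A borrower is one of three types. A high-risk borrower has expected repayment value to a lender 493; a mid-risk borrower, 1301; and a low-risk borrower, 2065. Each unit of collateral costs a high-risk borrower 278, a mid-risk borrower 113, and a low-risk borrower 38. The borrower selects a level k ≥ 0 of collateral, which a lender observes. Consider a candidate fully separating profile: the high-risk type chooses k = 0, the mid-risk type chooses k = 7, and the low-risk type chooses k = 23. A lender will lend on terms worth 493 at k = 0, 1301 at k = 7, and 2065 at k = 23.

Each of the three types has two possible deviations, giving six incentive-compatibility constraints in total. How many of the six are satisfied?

6

Mid-risk (own payoff 1301 − 113×7 = 510): to k=0 gives 493 → no gain ✓; to k=23 gives 2065 − 113×23 = -534 → no gain ✓.
High-risk (own payoff 493): to k=7 gives 1301 − 278×7 = -645 → no gain ✓; to k=23 gives 2065 − 278×23 = -4329 → no gain ✓.
Low-risk (own payoff 2065 − 38×23 = 1191): to k=0 gives 493 → no gain ✓; to k=7 gives 1301 − 38×7 = 1035 → no gain ✓.
6 of the 6 constraints hold; this profile is a separating equilibrium.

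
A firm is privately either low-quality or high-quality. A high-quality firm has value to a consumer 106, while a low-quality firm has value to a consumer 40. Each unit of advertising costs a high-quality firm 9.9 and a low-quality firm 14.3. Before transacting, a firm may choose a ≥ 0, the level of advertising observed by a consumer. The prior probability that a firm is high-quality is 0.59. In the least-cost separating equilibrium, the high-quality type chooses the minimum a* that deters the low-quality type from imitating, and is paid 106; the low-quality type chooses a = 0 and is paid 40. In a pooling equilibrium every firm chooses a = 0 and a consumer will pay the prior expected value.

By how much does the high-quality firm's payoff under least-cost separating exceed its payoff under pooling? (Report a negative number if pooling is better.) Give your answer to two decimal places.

Least-cost separating signal: a* solves 40 = 106 − 14.3·a*, so a* = (106 − 40)/14.3 ≈ 4.6154.
High-quality type's separating payoff: 106 − 9.9 × a* = 106 − 9.9 × (106 − 40)/14.3 = 106 − 653.4/14.3 ≈ 60.3077.
Pooling payoff: 0.59 × 106 + 0.41 × 40 = 78.94.
Difference: 60.3077 − 78.94 = -18.6323, i.e. -18.63 to two decimal places.
The high-quality type would prefer the pooling outcome.

-18.63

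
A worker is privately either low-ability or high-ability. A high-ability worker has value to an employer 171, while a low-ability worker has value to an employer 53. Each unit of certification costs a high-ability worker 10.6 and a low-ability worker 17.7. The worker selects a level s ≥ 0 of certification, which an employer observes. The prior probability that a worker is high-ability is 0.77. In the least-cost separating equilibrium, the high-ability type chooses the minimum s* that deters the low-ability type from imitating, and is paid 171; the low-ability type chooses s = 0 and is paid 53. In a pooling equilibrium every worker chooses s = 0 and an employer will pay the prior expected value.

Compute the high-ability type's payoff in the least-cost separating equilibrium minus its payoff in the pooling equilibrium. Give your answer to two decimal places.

Least-cost separating signal: s* solves 53 = 171 − 17.7·s*, so s* = (171 − 53)/17.7 ≈ 6.6667.
High-ability type's separating payoff: 171 − 10.6 × s* = 171 − 10.6 × (171 − 53)/17.7 = 171 − 1250.8/17.7 ≈ 100.3333.
Pooling payoff: 0.77 × 171 + 0.23 × 53 = 143.86.
Difference: 100.3333 − 143.86 = -43.5267, i.e. -43.53 to two decimal places.
The high-ability type would prefer the pooling outcome.

-43.53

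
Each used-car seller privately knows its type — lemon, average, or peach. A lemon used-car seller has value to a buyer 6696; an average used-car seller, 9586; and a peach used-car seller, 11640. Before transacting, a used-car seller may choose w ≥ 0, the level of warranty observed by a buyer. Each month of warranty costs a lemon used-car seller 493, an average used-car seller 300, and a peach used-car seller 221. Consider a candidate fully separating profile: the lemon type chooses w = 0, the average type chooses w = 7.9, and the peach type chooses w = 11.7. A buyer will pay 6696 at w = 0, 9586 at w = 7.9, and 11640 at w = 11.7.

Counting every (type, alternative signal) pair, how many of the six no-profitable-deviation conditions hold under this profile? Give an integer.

Lemon (own payoff 6696): to w=7.9 gives 9586 − 493×7.9 = 5691.3 → no gain ✓; to w=11.7 gives 11640 − 493×11.7 = 5871.9 → no gain ✓.
Peach (own payoff 11640 − 221×11.7 = 9054.3): to w=0 gives 6696 → no gain ✓; to w=7.9 gives 9586 − 221×7.9 = 7840.1 → no gain ✓.
Average (own payoff 9586 − 300×7.9 = 7216): to w=0 gives 6696 → no gain ✓; to w=11.7 gives 11640 − 300×11.7 = 8130 → profitable ✗.
5 of the 6 constraints hold; not an equilibrium.

5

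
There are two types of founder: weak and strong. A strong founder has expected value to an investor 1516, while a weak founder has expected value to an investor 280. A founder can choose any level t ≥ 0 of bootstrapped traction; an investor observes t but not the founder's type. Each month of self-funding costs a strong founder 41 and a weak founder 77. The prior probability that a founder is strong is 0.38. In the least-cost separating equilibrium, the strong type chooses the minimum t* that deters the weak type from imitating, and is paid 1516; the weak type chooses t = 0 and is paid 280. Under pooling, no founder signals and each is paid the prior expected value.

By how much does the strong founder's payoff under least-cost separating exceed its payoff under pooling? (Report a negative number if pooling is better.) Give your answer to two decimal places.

108.19

Least-cost separating signal: t* solves 280 = 1516 − 77·t*, so t* = (1516 − 280)/77 ≈ 16.0519.
Strong type's separating payoff: 1516 − 41 × t* = 1516 − 41 × (1516 − 280)/77 = 1516 − 50676/77 ≈ 857.8701.
Pooling payoff: 0.38 × 1516 + 0.62 × 280 = 749.68.
Difference: 857.8701 − 749.68 = 108.1901, i.e. 108.19 to two decimal places.
The strong type prefers to separate.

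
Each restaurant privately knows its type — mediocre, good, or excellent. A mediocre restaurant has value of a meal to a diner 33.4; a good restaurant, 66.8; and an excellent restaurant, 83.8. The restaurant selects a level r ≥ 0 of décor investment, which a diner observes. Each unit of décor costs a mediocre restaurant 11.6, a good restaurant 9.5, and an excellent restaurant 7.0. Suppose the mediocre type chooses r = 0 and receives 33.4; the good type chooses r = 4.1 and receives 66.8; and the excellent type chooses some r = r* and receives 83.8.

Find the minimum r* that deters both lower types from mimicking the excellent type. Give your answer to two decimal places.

Good type (on-path payoff 66.8 − 9.5×4.1 = 27.85) won't mimic when 27.85 ≥ 83.8 − 9.5·r*, i.e. r* ≥ 5.89.
Mediocre type (on-path payoff 33.4) won't mimic when 33.4 ≥ 83.8 − 11.6·r*, i.e. r* ≥ 4.34.
Both must hold, so r* = max(4.34, 5.89) = 5.89. The good type's constraint binds.

5.89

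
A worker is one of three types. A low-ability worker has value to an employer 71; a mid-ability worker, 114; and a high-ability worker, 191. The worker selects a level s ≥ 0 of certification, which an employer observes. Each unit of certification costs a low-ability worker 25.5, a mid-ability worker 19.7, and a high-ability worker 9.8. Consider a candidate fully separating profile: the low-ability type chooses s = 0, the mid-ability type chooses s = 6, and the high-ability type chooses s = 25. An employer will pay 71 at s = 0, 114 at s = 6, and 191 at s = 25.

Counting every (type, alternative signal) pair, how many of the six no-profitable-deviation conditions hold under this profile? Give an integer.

3

High-ability (own payoff 191 − 9.8×25 = -54): to s=0 gives 71 → profitable ✗; to s=6 gives 114 − 9.8×6 = 55.2 → profitable ✗.
Mid-ability (own payoff 114 − 19.7×6 = -4.2): to s=0 gives 71 → profitable ✗; to s=25 gives 191 − 19.7×25 = -301.5 → no gain ✓.
Low-ability (own payoff 71): to s=6 gives 114 − 25.5×6 = -39 → no gain ✓; to s=25 gives 191 − 25.5×25 = -446.5 → no gain ✓.
3 of the 6 constraints hold; not an equilibrium.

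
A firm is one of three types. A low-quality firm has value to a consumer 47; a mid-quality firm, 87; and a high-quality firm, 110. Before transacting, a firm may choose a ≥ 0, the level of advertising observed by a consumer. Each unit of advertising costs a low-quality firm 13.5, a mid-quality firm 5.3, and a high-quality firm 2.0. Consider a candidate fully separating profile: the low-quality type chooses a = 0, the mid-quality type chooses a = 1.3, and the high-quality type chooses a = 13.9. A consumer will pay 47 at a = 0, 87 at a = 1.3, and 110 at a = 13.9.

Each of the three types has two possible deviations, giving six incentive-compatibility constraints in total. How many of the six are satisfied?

4

Mid-quality (own payoff 87 − 5.3×1.3 = 80.11): to a=0 gives 47 → no gain ✓; to a=13.9 gives 110 − 5.3×13.9 = 36.33 → no gain ✓.
Low-quality (own payoff 47): to a=1.3 gives 87 − 13.5×1.3 = 69.45 → profitable ✗; to a=13.9 gives 110 − 13.5×13.9 = -77.65 → no gain ✓.
High-quality (own payoff 110 − 2.0×13.9 = 82.2): to a=0 gives 47 → no gain ✓; to a=1.3 gives 87 − 2.0×1.3 = 84.4 → profitable ✗.
4 of the 6 constraints hold; not an equilibrium.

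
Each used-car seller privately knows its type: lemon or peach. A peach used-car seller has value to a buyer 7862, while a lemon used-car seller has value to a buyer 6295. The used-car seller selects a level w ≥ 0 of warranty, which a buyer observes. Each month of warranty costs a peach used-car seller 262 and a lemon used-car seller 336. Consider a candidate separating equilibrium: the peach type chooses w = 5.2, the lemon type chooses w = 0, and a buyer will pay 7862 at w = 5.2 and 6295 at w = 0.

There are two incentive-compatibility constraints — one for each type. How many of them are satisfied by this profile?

Peach type: signal → 7862 − 262 × 5.2 = 6499.6; deviate to 0 → 6295. IC holds (6499.6 ≥ 6295).
Lemon type: stay at 0 → 6295; mimic → 7862 − 336 × 5.2 = 6114.8. IC holds (6295 ≥ 6114.8).
2 of 2 constraints hold, so this is a separating equilibrium.

2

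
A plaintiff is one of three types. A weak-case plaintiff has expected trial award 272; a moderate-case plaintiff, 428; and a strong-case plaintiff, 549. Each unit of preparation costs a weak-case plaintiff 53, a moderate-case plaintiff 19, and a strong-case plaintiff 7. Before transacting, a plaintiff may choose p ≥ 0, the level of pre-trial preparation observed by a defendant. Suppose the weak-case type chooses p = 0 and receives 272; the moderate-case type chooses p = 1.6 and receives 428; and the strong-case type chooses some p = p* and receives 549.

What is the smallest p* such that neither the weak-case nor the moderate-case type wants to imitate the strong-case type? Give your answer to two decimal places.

7.97

Moderate-case type (on-path payoff 428 − 19×1.6 = 397.6) won't mimic when 397.6 ≥ 549 − 19·p*, i.e. p* ≥ 7.97.
Weak-case type (on-path payoff 272) won't mimic when 272 ≥ 549 − 53·p*, i.e. p* ≥ 5.23.
Both must hold, so p* = max(5.23, 7.97) = 7.97. The moderate-case type's constraint binds.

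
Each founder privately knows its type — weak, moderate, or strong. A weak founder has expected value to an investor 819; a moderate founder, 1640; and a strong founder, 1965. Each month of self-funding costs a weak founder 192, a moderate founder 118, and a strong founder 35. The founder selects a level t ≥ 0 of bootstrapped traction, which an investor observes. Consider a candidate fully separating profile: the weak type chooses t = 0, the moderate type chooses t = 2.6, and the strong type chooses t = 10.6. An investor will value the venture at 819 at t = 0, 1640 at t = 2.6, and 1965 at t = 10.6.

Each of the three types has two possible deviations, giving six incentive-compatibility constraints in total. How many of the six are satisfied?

Strong (own payoff 1965 − 35×10.6 = 1594): to t=0 gives 819 → no gain ✓; to t=2.6 gives 1640 − 35×2.6 = 1549 → no gain ✓.
Moderate (own payoff 1640 − 118×2.6 = 1333.2): to t=0 gives 819 → no gain ✓; to t=10.6 gives 1965 − 118×10.6 = 714.2 → no gain ✓.
Weak (own payoff 819): to t=2.6 gives 1640 − 192×2.6 = 1140.8 → profitable ✗; to t=10.6 gives 1965 − 192×10.6 = -70.2 → no gain ✓.
5 of the 6 constraints hold; not an equilibrium.

5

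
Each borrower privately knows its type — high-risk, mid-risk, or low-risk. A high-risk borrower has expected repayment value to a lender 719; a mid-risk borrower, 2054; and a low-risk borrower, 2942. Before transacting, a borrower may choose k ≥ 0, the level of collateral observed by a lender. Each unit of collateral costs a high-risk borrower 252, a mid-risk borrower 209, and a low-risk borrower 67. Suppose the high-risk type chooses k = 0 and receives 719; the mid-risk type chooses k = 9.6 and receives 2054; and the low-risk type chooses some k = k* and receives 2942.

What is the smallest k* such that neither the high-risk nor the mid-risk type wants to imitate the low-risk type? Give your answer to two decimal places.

High-risk type (on-path payoff 719) won't mimic when 719 ≥ 2942 − 252·k*, i.e. k* ≥ 8.82.
Mid-risk type (on-path payoff 2054 − 209×9.6 = 47.6) won't mimic when 47.6 ≥ 2942 − 209·k*, i.e. k* ≥ 13.85.
Both must hold, so k* = max(8.82, 13.85) = 13.85. The mid-risk type's constraint binds.

13.85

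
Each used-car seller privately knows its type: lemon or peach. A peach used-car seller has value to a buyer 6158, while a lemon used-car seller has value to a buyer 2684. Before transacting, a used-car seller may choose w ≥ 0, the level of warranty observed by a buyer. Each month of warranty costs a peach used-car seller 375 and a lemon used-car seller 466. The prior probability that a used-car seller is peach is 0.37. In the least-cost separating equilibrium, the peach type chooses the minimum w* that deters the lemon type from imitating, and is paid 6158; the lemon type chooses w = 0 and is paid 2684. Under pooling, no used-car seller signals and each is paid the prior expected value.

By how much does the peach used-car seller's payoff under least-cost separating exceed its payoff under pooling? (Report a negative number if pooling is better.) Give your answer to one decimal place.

-607.0

Least-cost separating signal: w* solves 2684 = 6158 − 466·w*, so w* = (6158 − 2684)/466 ≈ 7.4549.
Peach type's separating payoff: 6158 − 375 × w* = 6158 − 375 × (6158 − 2684)/466 = 6158 − 1302750/466 ≈ 3362.399.
Pooling payoff: 0.37 × 6158 + 0.63 × 2684 = 3969.38.
Difference: 3362.399 − 3969.38 = -606.981, i.e. -607.0 to one decimal place.
The peach type would prefer the pooling outcome.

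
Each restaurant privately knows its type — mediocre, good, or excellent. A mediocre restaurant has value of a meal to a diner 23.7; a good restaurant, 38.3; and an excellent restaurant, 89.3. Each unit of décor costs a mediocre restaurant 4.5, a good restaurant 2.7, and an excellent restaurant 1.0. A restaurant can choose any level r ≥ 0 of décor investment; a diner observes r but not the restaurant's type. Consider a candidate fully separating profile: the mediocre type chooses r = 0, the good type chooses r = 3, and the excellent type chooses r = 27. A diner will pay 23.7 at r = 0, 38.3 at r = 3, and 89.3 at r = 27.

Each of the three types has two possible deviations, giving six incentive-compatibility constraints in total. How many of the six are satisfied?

Mediocre (own payoff 23.7): to r=3 gives 38.3 − 4.5×3 = 24.8 → profitable ✗; to r=27 gives 89.3 − 4.5×27 = -32.2 → no gain ✓.
Excellent (own payoff 89.3 − 1.0×27 = 62.3): to r=0 gives 23.7 → no gain ✓; to r=3 gives 38.3 − 1.0×3 = 35.3 → no gain ✓.
Good (own payoff 38.3 − 2.7×3 = 30.2): to r=0 gives 23.7 → no gain ✓; to r=27 gives 89.3 − 2.7×27 = 16.4 → no gain ✓.
5 of the 6 constraints hold; not an equilibrium.

5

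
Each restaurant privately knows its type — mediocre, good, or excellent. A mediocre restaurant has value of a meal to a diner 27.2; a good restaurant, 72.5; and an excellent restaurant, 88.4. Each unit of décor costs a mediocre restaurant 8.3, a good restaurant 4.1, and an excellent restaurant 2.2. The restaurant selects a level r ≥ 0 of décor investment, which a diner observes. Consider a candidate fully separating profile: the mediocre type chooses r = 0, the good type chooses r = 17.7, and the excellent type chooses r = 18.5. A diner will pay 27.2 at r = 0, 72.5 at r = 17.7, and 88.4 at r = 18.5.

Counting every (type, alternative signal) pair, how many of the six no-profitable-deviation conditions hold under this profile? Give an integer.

Good (own payoff 72.5 − 4.1×17.7 = -0.07): to r=0 gives 27.2 → profitable ✗; to r=18.5 gives 88.4 − 4.1×18.5 = 12.55 → profitable ✗.
Excellent (own payoff 88.4 − 2.2×18.5 = 47.7): to r=0 gives 27.2 → no gain ✓; to r=17.7 gives 72.5 − 2.2×17.7 = 33.56 → no gain ✓.
Mediocre (own payoff 27.2): to r=17.7 gives 72.5 − 8.3×17.7 = -74.41 → no gain ✓; to r=18.5 gives 88.4 − 8.3×18.5 = -65.15 → no gain ✓.
4 of the 6 constraints hold; not an equilibrium.

4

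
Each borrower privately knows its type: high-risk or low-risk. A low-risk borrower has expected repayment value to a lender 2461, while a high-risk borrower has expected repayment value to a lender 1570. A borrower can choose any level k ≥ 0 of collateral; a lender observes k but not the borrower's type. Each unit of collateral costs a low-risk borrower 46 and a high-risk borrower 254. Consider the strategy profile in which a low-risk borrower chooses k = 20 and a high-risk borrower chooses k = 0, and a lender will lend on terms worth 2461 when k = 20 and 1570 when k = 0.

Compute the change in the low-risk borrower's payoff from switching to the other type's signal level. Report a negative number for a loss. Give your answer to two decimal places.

29.00

Playing k = 20 the low-risk borrower receives 2461 − 46 × 20 = 1541.
Deviating to k = 0 yields 1570 instead.
Gain from deviating: 1570 − 1541 = 29.00.
The gain is positive, so the low-risk type's incentive-compatibility constraint is violated — this profile is not a separating equilibrium.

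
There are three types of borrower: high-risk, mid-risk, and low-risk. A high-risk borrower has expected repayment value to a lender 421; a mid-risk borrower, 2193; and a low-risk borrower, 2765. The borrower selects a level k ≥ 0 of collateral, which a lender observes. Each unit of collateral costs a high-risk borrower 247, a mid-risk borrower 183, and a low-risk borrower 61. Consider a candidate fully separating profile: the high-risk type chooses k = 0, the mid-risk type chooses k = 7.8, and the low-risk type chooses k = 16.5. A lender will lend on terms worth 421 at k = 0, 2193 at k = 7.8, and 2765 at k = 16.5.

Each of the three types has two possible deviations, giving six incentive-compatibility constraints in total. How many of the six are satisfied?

6

High-risk (own payoff 421): to k=7.8 gives 2193 − 247×7.8 = 266.4 → no gain ✓; to k=16.5 gives 2765 − 247×16.5 = -1310.5 → no gain ✓.
Mid-risk (own payoff 2193 − 183×7.8 = 765.6): to k=0 gives 421 → no gain ✓; to k=16.5 gives 2765 − 183×16.5 = -254.5 → no gain ✓.
Low-risk (own payoff 2765 − 61×16.5 = 1758.5): to k=0 gives 421 → no gain ✓; to k=7.8 gives 2193 − 61×7.8 = 1717.2 → no gain ✓.
6 of the 6 constraints hold; this profile is a separating equilibrium.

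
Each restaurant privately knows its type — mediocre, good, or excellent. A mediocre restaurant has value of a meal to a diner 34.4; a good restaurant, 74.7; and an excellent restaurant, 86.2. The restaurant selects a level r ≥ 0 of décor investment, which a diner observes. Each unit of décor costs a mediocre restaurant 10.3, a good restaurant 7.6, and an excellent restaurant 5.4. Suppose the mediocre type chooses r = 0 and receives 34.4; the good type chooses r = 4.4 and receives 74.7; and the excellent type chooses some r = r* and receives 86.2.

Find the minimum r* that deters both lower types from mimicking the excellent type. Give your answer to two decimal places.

5.91

Mediocre type (on-path payoff 34.4) won't mimic when 34.4 ≥ 86.2 − 10.3·r*, i.e. r* ≥ 5.03.
Good type (on-path payoff 74.7 − 7.6×4.4 = 41.26) won't mimic when 41.26 ≥ 86.2 − 7.6·r*, i.e. r* ≥ 5.91.
Both must hold, so r* = max(5.03, 5.91) = 5.91. The good type's constraint binds.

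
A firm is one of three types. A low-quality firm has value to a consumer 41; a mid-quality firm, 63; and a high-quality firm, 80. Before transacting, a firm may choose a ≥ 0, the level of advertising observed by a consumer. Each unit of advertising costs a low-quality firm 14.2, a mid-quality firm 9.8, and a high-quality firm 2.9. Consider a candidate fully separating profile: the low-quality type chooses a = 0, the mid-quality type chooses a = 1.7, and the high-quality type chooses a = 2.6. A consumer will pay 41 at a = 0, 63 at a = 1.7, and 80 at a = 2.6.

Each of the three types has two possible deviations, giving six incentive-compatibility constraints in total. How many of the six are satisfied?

Low-quality (own payoff 41): to a=1.7 gives 63 − 14.2×1.7 = 38.86 → no gain ✓; to a=2.6 gives 80 − 14.2×2.6 = 43.08 → profitable ✗.
Mid-quality (own payoff 63 − 9.8×1.7 = 46.34): to a=0 gives 41 → no gain ✓; to a=2.6 gives 80 − 9.8×2.6 = 54.52 → profitable ✗.
High-quality (own payoff 80 − 2.9×2.6 = 72.46): to a=0 gives 41 → no gain ✓; to a=1.7 gives 63 − 2.9×1.7 = 58.07 → no gain ✓.
4 of the 6 constraints hold; not an equilibrium.

4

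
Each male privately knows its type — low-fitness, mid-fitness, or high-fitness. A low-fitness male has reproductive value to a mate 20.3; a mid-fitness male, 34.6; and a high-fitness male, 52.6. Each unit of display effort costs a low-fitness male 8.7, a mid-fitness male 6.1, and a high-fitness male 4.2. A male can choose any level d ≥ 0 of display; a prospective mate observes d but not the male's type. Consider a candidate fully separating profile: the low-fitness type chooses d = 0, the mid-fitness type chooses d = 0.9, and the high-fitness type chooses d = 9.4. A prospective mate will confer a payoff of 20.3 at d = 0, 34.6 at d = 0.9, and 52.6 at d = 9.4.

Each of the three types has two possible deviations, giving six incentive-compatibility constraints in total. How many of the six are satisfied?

Mid-fitness (own payoff 34.6 − 6.1×0.9 = 29.11): to d=0 gives 20.3 → no gain ✓; to d=9.4 gives 52.6 − 6.1×9.4 = -4.74 → no gain ✓.
Low-fitness (own payoff 20.3): to d=0.9 gives 34.6 − 8.7×0.9 = 26.77 → profitable ✗; to d=9.4 gives 52.6 − 8.7×9.4 = -29.18 → no gain ✓.
High-fitness (own payoff 52.6 − 4.2×9.4 = 13.12): to d=0 gives 20.3 → profitable ✗; to d=0.9 gives 34.6 − 4.2×0.9 = 30.82 → profitable ✗.
3 of the 6 constraints hold; not an equilibrium.

3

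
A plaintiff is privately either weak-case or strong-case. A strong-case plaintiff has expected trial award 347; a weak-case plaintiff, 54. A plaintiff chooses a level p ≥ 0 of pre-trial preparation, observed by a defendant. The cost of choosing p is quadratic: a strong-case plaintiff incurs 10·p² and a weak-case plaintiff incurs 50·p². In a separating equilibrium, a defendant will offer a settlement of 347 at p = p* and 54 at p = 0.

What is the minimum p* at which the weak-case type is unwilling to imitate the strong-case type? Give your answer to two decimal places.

2.42

The weak-case type at p = 0 receives 54; imitating at p* yields 347 − 50·p*².
Indifference: 54 = 347 − 50·p*², so p*² = (347 − 54) / 50 = 5.86.
p* = √5.86 ≈ 2.42.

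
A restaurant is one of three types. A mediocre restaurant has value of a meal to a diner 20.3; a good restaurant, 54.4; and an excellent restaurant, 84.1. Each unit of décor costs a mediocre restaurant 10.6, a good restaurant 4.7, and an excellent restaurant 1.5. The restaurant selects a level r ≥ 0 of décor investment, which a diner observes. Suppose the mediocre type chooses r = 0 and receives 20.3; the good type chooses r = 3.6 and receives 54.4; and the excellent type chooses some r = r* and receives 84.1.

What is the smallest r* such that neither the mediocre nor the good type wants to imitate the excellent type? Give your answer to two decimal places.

9.92

Good type (on-path payoff 54.4 − 4.7×3.6 = 37.48) won't mimic when 37.48 ≥ 84.1 − 4.7·r*, i.e. r* ≥ 9.92.
Mediocre type (on-path payoff 20.3) won't mimic when 20.3 ≥ 84.1 − 10.6·r*, i.e. r* ≥ 6.02.
Both must hold, so r* = max(6.02, 9.92) = 9.92. The good type's constraint binds.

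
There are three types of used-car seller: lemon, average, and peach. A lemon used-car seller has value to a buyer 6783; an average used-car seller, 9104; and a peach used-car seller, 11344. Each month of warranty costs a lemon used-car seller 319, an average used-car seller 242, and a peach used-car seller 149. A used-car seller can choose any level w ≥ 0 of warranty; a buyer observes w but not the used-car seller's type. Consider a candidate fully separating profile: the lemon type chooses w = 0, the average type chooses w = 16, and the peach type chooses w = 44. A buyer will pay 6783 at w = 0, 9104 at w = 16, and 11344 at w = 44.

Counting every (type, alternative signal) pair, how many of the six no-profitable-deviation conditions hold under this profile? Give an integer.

3

Peach (own payoff 11344 − 149×44 = 4788): to w=0 gives 6783 → profitable ✗; to w=16 gives 9104 − 149×16 = 6720 → profitable ✗.
Average (own payoff 9104 − 242×16 = 5232): to w=0 gives 6783 → profitable ✗; to w=44 gives 11344 − 242×44 = 696 → no gain ✓.
Lemon (own payoff 6783): to w=16 gives 9104 − 319×16 = 4000 → no gain ✓; to w=44 gives 11344 − 319×44 = -2692 → no gain ✓.
3 of the 6 constraints hold; not an equilibrium.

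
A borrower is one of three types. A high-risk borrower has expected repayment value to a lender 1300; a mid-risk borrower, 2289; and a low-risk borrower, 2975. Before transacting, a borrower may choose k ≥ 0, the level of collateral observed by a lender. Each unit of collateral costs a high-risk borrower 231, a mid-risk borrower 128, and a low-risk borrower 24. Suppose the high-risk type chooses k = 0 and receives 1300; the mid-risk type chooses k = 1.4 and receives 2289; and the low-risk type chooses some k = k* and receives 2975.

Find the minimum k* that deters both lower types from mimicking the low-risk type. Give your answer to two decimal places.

7.25

Mid-risk type (on-path payoff 2289 − 128×1.4 = 2109.8) won't mimic when 2109.8 ≥ 2975 − 128·k*, i.e. k* ≥ 6.76.
High-risk type (on-path payoff 1300) won't mimic when 1300 ≥ 2975 − 231·k*, i.e. k* ≥ 7.25.
Both must hold, so k* = max(7.25, 6.76) = 7.25. The high-risk type's constraint binds.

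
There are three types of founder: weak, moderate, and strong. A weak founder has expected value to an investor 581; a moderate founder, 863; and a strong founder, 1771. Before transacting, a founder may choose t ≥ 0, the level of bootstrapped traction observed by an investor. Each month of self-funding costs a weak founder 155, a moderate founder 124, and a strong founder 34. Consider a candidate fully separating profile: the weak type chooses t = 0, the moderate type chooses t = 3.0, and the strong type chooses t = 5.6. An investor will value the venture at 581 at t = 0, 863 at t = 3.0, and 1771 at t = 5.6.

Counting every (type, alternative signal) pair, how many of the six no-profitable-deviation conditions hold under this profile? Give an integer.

3

Weak (own payoff 581): to t=3.0 gives 863 − 155×3.0 = 398 → no gain ✓; to t=5.6 gives 1771 − 155×5.6 = 903 → profitable ✗.
Strong (own payoff 1771 − 34×5.6 = 1580.6): to t=0 gives 581 → no gain ✓; to t=3.0 gives 863 − 34×3.0 = 761 → no gain ✓.
Moderate (own payoff 863 − 124×3.0 = 491): to t=0 gives 581 → profitable ✗; to t=5.6 gives 1771 − 124×5.6 = 1076.6 → profitable ✗.
3 of the 6 constraints hold; not an equilibrium.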